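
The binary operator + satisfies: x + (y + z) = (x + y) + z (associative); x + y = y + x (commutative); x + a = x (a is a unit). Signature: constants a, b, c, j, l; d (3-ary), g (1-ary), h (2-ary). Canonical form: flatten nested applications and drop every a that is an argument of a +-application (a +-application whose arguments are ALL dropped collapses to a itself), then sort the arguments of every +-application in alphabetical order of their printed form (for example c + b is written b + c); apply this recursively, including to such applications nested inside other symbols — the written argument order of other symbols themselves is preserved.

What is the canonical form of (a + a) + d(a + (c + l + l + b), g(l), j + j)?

Merge nested applications:  a + a + d(a + (c + l + l + b), g(l), j + j)
Canonicalize subterm:  d(a + (c + l + l + b), g(l), j + j)  →  d(b + c + l + l, g(l), j + j)
Drop the unit:  drop a (×2)
Sort arguments:  d(b + c + l + l, g(l), j + j)

Answer: d(b + c + l + l, g(l), j + j)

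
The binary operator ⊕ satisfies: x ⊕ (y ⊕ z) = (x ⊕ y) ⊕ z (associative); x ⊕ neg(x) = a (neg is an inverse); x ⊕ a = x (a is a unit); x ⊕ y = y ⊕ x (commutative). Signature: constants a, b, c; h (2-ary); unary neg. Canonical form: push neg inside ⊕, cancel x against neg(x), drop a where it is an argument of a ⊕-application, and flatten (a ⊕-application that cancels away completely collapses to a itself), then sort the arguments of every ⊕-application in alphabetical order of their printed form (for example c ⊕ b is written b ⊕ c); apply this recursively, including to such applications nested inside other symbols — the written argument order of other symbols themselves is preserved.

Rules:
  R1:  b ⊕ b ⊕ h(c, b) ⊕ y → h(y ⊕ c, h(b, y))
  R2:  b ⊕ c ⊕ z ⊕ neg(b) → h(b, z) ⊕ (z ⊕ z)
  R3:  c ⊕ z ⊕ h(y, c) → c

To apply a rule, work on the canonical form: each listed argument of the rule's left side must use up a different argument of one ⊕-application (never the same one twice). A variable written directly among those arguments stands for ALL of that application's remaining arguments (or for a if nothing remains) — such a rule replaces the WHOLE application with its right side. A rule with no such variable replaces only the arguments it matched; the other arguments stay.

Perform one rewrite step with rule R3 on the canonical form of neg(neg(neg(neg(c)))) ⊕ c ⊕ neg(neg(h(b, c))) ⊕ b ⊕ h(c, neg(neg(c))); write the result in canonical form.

Canonical form:  b ⊕ c ⊕ c ⊕ h(b, c) ⊕ h(c, c)
R3 matches:  uses c, h(b, c);  y := b, z := b ⊕ c ⊕ h(c, c)
The extension variable absorbs all remaining arguments, so the whole application is rewritten.
Result:  c

Answer: c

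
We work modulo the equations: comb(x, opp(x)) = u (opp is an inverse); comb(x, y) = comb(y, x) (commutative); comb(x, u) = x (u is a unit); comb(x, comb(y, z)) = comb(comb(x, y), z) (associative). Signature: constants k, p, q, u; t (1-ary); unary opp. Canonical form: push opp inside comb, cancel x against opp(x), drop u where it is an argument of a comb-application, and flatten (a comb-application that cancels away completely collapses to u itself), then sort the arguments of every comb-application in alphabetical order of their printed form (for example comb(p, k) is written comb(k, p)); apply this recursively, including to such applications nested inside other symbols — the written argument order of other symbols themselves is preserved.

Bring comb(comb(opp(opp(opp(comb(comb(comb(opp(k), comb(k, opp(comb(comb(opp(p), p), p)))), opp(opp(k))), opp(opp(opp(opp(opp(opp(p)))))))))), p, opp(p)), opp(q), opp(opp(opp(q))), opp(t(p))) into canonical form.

Push opp inside:  distribute opp over comb and collapse double opp
Inverses cancel:  p cancels
Collect:  comb(opp(k), opp(q), opp(q), opp(t(p)))

Answer: comb(opp(k), opp(q), opp(q), opp(t(p)))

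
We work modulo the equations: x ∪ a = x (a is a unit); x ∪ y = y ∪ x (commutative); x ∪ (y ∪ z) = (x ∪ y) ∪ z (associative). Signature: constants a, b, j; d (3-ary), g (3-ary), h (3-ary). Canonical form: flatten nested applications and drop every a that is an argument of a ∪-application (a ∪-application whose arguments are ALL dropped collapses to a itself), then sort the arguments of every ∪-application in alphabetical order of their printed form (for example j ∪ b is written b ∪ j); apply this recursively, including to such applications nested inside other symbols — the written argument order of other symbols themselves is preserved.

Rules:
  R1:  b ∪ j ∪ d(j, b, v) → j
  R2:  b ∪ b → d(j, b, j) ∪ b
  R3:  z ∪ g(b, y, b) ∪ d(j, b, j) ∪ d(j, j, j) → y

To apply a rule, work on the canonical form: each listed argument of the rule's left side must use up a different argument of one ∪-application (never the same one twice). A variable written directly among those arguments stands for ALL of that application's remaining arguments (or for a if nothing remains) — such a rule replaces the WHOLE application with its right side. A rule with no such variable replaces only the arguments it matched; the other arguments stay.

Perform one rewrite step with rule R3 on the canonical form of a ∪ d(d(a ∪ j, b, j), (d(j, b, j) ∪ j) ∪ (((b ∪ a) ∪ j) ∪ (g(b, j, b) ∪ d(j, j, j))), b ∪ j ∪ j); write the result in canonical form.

Canonical form:  d(d(j, b, j), b ∪ d(j, b, j) ∪ d(j, j, j) ∪ g(b, j, b) ∪ j ∪ j, b ∪ j ∪ j)
R3 matches:  uses d(j, b, j), d(j, j, j), g(b, j, b);  y := j, z := b ∪ j ∪ j
The variable takes the whole remainder — replace the entire application.
Result:  d(d(j, b, j), j, b ∪ j ∪ j)

Answer: d(d(j, b, j), j, b ∪ j ∪ j)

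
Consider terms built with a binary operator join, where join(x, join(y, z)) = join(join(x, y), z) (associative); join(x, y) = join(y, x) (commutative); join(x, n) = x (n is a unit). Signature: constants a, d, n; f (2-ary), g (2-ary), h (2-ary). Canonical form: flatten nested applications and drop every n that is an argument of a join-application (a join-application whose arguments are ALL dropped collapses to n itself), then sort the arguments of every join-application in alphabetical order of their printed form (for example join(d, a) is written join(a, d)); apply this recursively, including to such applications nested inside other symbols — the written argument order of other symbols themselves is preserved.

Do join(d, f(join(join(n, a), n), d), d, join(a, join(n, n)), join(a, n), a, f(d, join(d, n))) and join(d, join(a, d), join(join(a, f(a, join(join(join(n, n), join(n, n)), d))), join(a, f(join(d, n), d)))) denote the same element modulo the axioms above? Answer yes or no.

Left:  join(d, f(join(join(n, a), n), d), d, join(a, join(n, n)), join(a, n), a, f(d, join(d, n)))
  Un-nest:  join(d, f(join(join(n, a), n), d), d, a, n, n, a, n, a, f(d, join(d, n)))
  Canonicalize subterm:  f(join(join(n, a), n), d)  →  f(a, d)
  Simplify inside:  f(d, join(d, n))  →  f(d, d)
  Drop the unit:  drop n (×3)
  Sort arguments:  join(a, a, a, d, d, f(a, d), f(d, d))
Right:  join(d, join(a, d), join(join(a, f(a, join(join(join(n, n), join(n, n)), d))), join(a, f(join(d, n), d))))
  Un-nest:  join(d, a, d, a, f(a, join(join(join(n, n), join(n, n)), d)), a, f(join(d, n), d))
  Canonicalize subterm:  f(a, join(join(join(n, n), join(n, n)), d))  →  f(a, d)
  Inside:  f(join(d, n), d)  →  f(d, d)
  Order the arguments:  join(a, a, a, d, d, f(a, d), f(d, d))

Answer: yes — both canonical forms are join(a, a, a, d, d, f(a, d), f(d, d))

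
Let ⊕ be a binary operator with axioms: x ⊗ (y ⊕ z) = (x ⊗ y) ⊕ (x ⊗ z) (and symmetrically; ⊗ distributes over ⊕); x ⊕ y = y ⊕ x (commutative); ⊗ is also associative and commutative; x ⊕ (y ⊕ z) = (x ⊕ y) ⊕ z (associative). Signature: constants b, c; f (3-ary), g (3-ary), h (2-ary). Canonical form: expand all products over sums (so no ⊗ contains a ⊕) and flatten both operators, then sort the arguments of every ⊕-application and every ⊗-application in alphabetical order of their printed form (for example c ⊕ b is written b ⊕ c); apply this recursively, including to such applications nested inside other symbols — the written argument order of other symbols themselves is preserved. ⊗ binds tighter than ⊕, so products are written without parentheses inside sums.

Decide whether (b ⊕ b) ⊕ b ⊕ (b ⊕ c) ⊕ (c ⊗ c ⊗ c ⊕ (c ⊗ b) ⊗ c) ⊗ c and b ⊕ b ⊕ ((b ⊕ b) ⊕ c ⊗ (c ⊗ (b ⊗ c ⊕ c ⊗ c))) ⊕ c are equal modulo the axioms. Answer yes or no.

Left:  (b ⊕ b) ⊕ b ⊕ (b ⊕ c) ⊕ (c ⊗ c ⊗ c ⊕ (c ⊗ b) ⊗ c) ⊗ c
  Distribute:  b ⊕ b ⊕ b ⊕ b ⊕ c ⊕ c ⊗ c ⊗ c ⊗ c ⊕ b ⊗ c ⊗ c ⊗ c
  Order the arguments:  b ⊕ b ⊕ b ⊕ b ⊕ b ⊗ c ⊗ c ⊗ c ⊕ c ⊕ c ⊗ c ⊗ c ⊗ c
Right:  b ⊕ b ⊕ ((b ⊕ b) ⊕ c ⊗ (c ⊗ (b ⊗ c ⊕ c ⊗ c))) ⊕ c
  Distribute:  b ⊕ b ⊕ b ⊕ b ⊕ b ⊗ c ⊗ c ⊗ c ⊕ c ⊗ c ⊗ c ⊗ c ⊕ c
  Order the arguments:  b ⊕ b ⊕ b ⊕ b ⊕ b ⊗ c ⊗ c ⊗ c ⊕ c ⊕ c ⊗ c ⊗ c ⊗ c

Answer: yes — both canonical forms are b ⊕ b ⊕ b ⊕ b ⊕ b ⊗ c ⊗ c ⊗ c ⊕ c ⊕ c ⊗ c ⊗ c ⊗ c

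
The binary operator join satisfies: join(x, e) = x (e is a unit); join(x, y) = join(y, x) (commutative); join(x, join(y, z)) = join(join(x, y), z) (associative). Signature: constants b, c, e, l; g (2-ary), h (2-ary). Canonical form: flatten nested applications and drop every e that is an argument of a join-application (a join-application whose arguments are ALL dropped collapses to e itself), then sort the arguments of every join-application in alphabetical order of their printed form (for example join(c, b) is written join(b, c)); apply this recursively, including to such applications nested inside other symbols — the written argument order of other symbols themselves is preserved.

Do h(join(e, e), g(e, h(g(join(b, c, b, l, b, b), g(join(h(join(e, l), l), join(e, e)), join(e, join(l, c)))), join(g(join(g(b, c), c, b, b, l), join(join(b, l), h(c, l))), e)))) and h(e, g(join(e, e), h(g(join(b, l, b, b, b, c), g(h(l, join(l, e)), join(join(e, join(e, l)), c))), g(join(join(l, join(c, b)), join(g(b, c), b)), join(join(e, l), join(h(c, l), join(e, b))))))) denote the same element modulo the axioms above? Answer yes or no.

Answer: yes — both canonical forms are h(e, g(e, h(g(join(b, b, b, b, c, l), g(h(l, l), join(c, l))), g(join(b, b, c, g(b, c), l), join(b, h(c, l), l)))))

Derivation:
Left:  h(join(e, e), g(e, h(g(join(b, c, b, l, b, b), g(join(h(join(e, l), l), join(e, e)), join(e, join(l, c)))), join(g(join(g(b, c), c, b, b, l), join(join(b, l), h(c, l))), e))))
  Focus inside:  join(g(join(g(b, c), c, b, b, l), join(join(b, l), h(c, l))), e)
  Canonicalize subterm:  g(join(g(b, c), c, b, b, l), join(join(b, l), h(c, l)))  →  g(join(b, b, c, g(b, c), l), join(b, h(c, l), l))
  Drop the unit:  drop e
  Sort arguments:  g(join(b, b, c, g(b, c), l), join(b, h(c, l), l))
  Rebuild:  h(e, g(e, h(g(join(b, b, b, b, c, l), g(h(l, l), join(c, l))), g(join(b, b, c, g(b, c), l), join(b, h(c, l), l)))))
Right:  h(e, g(join(e, e), h(g(join(b, l, b, b, b, c), g(h(l, join(l, e)), join(join(e, join(e, l)), c))), g(join(join(l, join(c, b)), join(g(b, c), b)), join(join(e, l), join(h(c, l), join(e, b)))))))
  Focus inside:  join(join(e, l), join(h(c, l), join(e, b)))
  Un-nest:  join(e, l, h(c, l), e, b)
  Units out:  drop e (×2)
  Order the arguments:  join(b, h(c, l), l)
  Put back:  h(e, g(e, h(g(join(b, b, b, b, c, l), g(h(l, l), join(c, l))), g(join(b, b, c, g(b, c), l), join(b, h(c, l), l)))))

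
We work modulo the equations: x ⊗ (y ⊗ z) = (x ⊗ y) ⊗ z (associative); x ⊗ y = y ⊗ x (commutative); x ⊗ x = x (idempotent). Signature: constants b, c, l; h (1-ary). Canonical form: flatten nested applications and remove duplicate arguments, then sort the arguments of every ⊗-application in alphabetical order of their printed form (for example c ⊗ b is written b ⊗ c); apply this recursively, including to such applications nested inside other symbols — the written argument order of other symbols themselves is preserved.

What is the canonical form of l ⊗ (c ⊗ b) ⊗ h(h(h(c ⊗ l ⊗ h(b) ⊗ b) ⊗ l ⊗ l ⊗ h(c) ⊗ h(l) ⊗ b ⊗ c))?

Answer: b ⊗ c ⊗ h(h(b ⊗ c ⊗ h(b ⊗ c ⊗ h(b) ⊗ l) ⊗ h(c) ⊗ h(l) ⊗ l)) ⊗ l

Derivation:
Flatten:  l ⊗ c ⊗ b ⊗ h(h(h(c ⊗ l ⊗ h(b) ⊗ b) ⊗ l ⊗ l ⊗ h(c) ⊗ h(l) ⊗ b ⊗ c))
Simplify inside:  h(h(h(c ⊗ l ⊗ h(b) ⊗ b) ⊗ l ⊗ l ⊗ h(c) ⊗ h(l) ⊗ b ⊗ c))  →  h(h(b ⊗ c ⊗ h(b ⊗ c ⊗ h(b) ⊗ l) ⊗ h(c) ⊗ h(l) ⊗ l))
Order the arguments:  b ⊗ c ⊗ h(h(b ⊗ c ⊗ h(b ⊗ c ⊗ h(b) ⊗ l) ⊗ h(c) ⊗ h(l) ⊗ l)) ⊗ l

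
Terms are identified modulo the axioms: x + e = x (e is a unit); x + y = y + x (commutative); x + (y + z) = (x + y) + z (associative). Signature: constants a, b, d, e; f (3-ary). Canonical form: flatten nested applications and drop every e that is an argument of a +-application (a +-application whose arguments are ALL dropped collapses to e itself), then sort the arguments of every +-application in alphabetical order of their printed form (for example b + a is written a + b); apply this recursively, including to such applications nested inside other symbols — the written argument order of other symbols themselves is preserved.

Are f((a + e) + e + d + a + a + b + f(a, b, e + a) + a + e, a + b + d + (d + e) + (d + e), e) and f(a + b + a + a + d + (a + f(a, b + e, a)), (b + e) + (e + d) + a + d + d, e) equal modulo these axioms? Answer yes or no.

Left:  f((a + e) + e + d + a + a + b + f(a, b, e + a) + a + e, a + b + d + (d + e) + (d + e), e)
  Work inside:  (a + e) + e + d + a + a + b + f(a, b, e + a) + a + e
  Flatten:  a + e + e + d + a + a + b + f(a, b, e + a) + a + e
  Inside:  f(a, b, e + a)  →  f(a, b, a)
  Units out:  drop e (×3)
  Sort:  a + a + a + a + b + d + f(a, b, a)
  Put back:  f(a + a + a + a + b + d + f(a, b, a), a + b + d + d + d, e)
Right:  f(a + b + a + a + d + (a + f(a, b + e, a)), (b + e) + (e + d) + a + d + d, e)
  Descend into:  a + b + a + a + d + (a + f(a, b + e, a))
  Flatten:  a + b + a + a + d + a + f(a, b + e, a)
  Canonicalize subterm:  f(a, b + e, a)  →  f(a, b, a)
  Order the arguments:  a + a + a + a + b + d + f(a, b, a)
  Put back:  f(a + a + a + a + b + d + f(a, b, a), a + b + d + d + d, e)

Answer: yes — both canonical forms are f(a + a + a + a + b + d + f(a, b, a), a + b + d + d + d, e)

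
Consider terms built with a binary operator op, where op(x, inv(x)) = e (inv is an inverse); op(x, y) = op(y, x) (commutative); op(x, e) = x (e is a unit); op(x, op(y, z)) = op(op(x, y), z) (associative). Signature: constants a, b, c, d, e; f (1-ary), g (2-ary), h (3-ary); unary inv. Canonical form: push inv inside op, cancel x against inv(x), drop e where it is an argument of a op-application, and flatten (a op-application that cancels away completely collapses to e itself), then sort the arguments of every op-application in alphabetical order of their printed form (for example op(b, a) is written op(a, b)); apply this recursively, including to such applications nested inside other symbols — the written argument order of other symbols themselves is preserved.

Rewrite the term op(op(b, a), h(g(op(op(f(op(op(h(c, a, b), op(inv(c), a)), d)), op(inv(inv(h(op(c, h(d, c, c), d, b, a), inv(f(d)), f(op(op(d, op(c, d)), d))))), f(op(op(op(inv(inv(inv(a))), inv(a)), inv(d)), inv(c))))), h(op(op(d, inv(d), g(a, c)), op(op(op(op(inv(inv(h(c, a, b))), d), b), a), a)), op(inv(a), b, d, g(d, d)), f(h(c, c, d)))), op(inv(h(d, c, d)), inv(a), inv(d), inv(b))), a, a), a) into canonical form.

Answer: op(a, a, b, h(g(op(f(op(a, d, h(c, a, b), inv(c))), f(op(inv(a), inv(a), inv(c), inv(d))), h(op(a, a, b, d, g(a, c), h(c, a, b)), op(b, d, g(d, d), inv(a)), f(h(c, c, d))), h(op(a, b, c, d, h(d, c, c)), inv(f(d)), f(op(c, d, d, d)))), op(inv(a), inv(b), inv(d), inv(h(d, c, d)))), a, a))

Derivation:
Push inv inside:  distribute inv over op and collapse double inv
Combine occurrences:  op(b, a, a, h(g(op(f(op(a, d, h(c, a, b), inv(c))), f(op(inv(a), inv(a), inv(c), inv(d))), h(op(a, a, b, d, g(a, c), h(c, a, b)), op(b, d, g(d, d), inv(a)), f(h(c, c, d))), h(op(a, b, c, d, h(d, c, c)), inv(f(d)), f(op(c, d, d, d)))), op(inv(a), inv(b), inv(d), inv(h(d, c, d)))), a, a))
Sort:  op(a, a, b, h(g(op(f(op(a, d, h(c, a, b), inv(c))), f(op(inv(a), inv(a), inv(c), inv(d))), h(op(a, a, b, d, g(a, c), h(c, a, b)), op(b, d, g(d, d), inv(a)), f(h(c, c, d))), h(op(a, b, c, d, h(d, c, c)), inv(f(d)), f(op(c, d, d, d)))), op(inv(a), inv(b), inv(d), inv(h(d, c, d)))), a, a))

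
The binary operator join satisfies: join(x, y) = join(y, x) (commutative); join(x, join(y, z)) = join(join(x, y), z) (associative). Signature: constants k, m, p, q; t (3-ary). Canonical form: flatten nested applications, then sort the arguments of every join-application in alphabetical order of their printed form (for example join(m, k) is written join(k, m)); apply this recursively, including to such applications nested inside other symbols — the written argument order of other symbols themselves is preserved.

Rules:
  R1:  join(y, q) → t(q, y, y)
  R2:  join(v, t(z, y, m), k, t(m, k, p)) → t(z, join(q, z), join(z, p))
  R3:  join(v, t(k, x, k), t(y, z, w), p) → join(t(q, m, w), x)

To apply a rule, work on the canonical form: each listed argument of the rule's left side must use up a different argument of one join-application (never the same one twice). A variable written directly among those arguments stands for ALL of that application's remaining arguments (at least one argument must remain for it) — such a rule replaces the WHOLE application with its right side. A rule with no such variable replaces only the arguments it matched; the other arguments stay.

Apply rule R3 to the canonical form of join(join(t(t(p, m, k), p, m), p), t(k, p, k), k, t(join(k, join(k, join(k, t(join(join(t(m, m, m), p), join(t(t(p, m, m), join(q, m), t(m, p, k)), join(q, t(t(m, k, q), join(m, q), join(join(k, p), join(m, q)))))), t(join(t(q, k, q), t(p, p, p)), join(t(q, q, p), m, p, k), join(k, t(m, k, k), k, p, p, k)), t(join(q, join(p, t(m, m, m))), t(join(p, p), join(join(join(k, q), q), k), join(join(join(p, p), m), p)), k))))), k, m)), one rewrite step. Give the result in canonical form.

Answer: join(p, t(q, m, m))

Derivation:
Canonical form:  join(k, p, t(join(k, k, k, t(join(p, q, t(m, m, m), t(t(m, k, q), join(m, q), join(k, m, p, q)), t(t(p, m, m), join(m, q), t(m, p, k))), t(join(t(p, p, p), t(q, k, q)), join(k, m, p, t(q, q, p)), join(k, k, k, p, p, t(m, k, k))), t(join(p, q, t(m, m, m)), t(join(p, p), join(k, k, q, q), join(m, p, p, p)), k))), k, m), t(k, p, k), t(t(p, m, k), p, m))
Apply R3:  consuming p, t(join(k, k, k, t(join(p, q, t(m, m, m), t(t(m, k, q), join(m, q), join(k, m, p, q)), t(t(p, m, m), join(m, q), t(m, p, k))), t(join(t(p, p, p), t(q, k, q)), join(k, m, p, t(q, q, p)), join(k, k, k, p, p, t(m, k, k))), t(join(p, q, t(m, m, m)), t(join(p, p), join(k, k, q, q), join(m, p, p, p)), k))), k, m), t(k, p, k);  v := join(k, t(t(p, m, k), p, m)), w := m, x := p, y := join(k, k, k, t(join(p, q, t(m, m, m), t(t(m, k, q), join(m, q), join(k, m, p, q)), t(t(p, m, m), join(m, q), t(m, p, k))), t(join(t(p, p, p), t(q, k, q)), join(k, m, p, t(q, q, p)), join(k, k, k, p, p, t(m, k, k))), t(join(p, q, t(m, m, m)), t(join(p, p), join(k, k, q, q), join(m, p, p, p)), k))), z := k
Every leftover argument binds to the variable; the entire application is replaced.
Result:  join(p, t(q, m, m))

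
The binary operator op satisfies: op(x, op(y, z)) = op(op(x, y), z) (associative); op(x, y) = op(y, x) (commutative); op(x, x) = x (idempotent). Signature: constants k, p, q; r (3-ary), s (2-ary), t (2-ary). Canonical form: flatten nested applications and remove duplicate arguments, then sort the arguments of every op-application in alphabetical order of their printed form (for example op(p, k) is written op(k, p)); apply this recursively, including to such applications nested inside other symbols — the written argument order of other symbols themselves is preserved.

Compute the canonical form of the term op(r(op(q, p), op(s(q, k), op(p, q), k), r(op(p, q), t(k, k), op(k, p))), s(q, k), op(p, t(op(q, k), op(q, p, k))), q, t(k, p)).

Merge nested applications:  op(r(op(q, p), op(s(q, k), op(p, q), k), r(op(p, q), t(k, k), op(k, p))), s(q, k), p, t(op(q, k), op(q, p, k)), q, t(k, p))
Inside:  r(op(q, p), op(s(q, k), op(p, q), k), r(op(p, q), t(k, k), op(k, p)))  →  r(op(p, q), op(k, p, q, s(q, k)), r(op(p, q), t(k, k), op(k, p)))
Inside:  t(op(q, k), op(q, p, k))  →  t(op(k, q), op(k, p, q))
Sort:  op(p, q, r(op(p, q), op(k, p, q, s(q, k)), r(op(p, q), t(k, k), op(k, p))), s(q, k), t(k, p), t(op(k, q), op(k, p, q)))

Answer: op(p, q, r(op(p, q), op(k, p, q, s(q, k)), r(op(p, q), t(k, k), op(k, p))), s(q, k), t(k, p), t(op(k, q), op(k, p, q)))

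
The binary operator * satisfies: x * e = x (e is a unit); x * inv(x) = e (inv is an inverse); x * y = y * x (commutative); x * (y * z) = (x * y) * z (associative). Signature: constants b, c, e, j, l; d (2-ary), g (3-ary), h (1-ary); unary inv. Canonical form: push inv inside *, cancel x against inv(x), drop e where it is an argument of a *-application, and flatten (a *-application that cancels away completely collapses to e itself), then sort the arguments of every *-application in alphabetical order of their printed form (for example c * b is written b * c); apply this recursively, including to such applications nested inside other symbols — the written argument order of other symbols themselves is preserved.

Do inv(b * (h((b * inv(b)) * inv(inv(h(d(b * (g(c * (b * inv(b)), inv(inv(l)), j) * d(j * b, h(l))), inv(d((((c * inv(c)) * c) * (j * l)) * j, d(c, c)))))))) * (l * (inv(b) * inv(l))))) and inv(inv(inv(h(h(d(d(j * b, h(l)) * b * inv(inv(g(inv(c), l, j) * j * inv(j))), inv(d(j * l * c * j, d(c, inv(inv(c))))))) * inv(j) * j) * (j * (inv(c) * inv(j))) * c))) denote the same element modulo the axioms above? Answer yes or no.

Answer: no — inv(h(h(d(b * d(b * j, h(l)) * g(c, l, j), inv(d(c * j * j * l, d(c, c))))))) vs inv(h(h(d(b * d(b * j, h(l)) * g(inv(c), l, j), inv(d(c * j * j * l, d(c, c)))))))

Derivation:
Left:  inv(b * (h((b * inv(b)) * inv(inv(h(d(b * (g(c * (b * inv(b)), inv(inv(l)), j) * d(j * b, h(l))), inv(d((((c * inv(c)) * c) * (j * l)) * j, d(c, c)))))))) * (l * (inv(b) * inv(l)))))
  Push inv inside:  distribute inv over * and collapse double inv
  Inverses cancel:  b cancels; l cancels
  Collect terms:  inv(h(h(d(b * d(b * j, h(l)) * g(c, l, j), inv(d(c * j * j * l, d(c, c)))))))
Right:  inv(inv(inv(h(h(d(d(j * b, h(l)) * b * inv(inv(g(inv(c), l, j) * j * inv(j))), inv(d(j * l * c * j, d(c, inv(inv(c))))))) * inv(j) * j) * (j * (inv(c) * inv(j))) * c)))
  Push inv inside:  distribute inv over * and collapse double inv
  Cancel inverse pairs:  j cancels; c cancels
  Combine occurrences:  inv(h(h(d(b * d(b * j, h(l)) * g(inv(c), l, j), inv(d(c * j * j * l, d(c, c)))))))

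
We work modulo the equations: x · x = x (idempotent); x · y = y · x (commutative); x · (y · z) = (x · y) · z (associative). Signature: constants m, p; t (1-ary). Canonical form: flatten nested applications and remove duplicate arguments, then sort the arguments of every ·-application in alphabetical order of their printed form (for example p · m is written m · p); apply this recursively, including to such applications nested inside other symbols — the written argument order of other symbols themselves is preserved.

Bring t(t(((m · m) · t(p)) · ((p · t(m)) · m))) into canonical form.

Descend into:  ((m · m) · t(p)) · ((p · t(m)) · m)
Merge nested applications:  m · m · t(p) · p · t(m) · m
Idempotence:  drop duplicate m, m
Order the arguments:  m · p · t(m) · t(p)
Rebuild:  t(t(m · p · t(m) · t(p)))

Answer: t(t(m · p · t(m) · t(p)))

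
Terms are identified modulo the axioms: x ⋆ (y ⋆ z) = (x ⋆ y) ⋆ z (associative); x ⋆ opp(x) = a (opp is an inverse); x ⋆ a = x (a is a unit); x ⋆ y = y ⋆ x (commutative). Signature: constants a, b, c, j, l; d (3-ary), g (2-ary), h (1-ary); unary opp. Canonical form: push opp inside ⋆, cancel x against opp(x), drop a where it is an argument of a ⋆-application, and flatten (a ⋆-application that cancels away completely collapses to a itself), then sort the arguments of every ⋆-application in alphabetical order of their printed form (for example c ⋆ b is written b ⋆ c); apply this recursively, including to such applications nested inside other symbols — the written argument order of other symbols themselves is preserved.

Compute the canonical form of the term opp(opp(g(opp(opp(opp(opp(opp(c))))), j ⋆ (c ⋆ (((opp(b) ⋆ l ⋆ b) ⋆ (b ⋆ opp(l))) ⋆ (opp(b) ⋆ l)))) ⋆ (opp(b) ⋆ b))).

Answer: g(opp(c), c ⋆ j ⋆ l)

Derivation:
Push opp inside:  distribute opp over ⋆ and collapse double opp
Cancel inverse pairs:  b cancels
Combine occurrences:  g(opp(c), c ⋆ j ⋆ l)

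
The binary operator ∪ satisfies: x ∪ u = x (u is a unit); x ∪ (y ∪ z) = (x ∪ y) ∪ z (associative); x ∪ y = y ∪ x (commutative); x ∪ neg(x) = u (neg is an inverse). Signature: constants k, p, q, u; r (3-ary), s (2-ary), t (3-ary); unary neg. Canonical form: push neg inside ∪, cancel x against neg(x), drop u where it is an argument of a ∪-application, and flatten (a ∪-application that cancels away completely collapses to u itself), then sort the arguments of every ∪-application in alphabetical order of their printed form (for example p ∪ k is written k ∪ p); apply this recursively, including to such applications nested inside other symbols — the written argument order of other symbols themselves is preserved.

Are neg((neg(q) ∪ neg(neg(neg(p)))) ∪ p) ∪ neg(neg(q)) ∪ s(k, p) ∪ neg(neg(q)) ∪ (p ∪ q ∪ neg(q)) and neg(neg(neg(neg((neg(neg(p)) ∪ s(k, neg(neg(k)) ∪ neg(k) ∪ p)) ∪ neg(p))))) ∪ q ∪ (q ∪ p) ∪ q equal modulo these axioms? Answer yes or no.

Left:  neg((neg(q) ∪ neg(neg(neg(p)))) ∪ p) ∪ neg(neg(q)) ∪ s(k, p) ∪ neg(neg(q)) ∪ (p ∪ q ∪ neg(q))
  Push neg inside:  distribute neg over ∪ and collapse double neg
  Collect terms:  q ∪ q ∪ q ∪ p ∪ s(k, p)
  Sort arguments:  p ∪ q ∪ q ∪ q ∪ s(k, p)
Right:  neg(neg(neg(neg((neg(neg(p)) ∪ s(k, neg(neg(k)) ∪ neg(k) ∪ p)) ∪ neg(p))))) ∪ q ∪ (q ∪ p) ∪ q
  Push neg inside:  distribute neg over ∪ and collapse double neg
  Combine occurrences:  p ∪ s(k, p) ∪ q ∪ q ∪ q
  Order the arguments:  p ∪ q ∪ q ∪ q ∪ s(k, p)

Answer: yes — both canonical forms are p ∪ q ∪ q ∪ q ∪ s(k, p)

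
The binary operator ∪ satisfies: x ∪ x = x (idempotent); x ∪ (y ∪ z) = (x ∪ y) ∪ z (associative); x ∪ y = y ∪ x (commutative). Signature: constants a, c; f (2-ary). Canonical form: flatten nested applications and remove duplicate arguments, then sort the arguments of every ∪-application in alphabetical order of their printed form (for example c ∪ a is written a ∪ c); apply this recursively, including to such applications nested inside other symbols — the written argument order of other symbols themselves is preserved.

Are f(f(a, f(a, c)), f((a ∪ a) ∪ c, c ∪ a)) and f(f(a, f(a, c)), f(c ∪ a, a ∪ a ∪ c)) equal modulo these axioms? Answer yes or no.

Left:  f(f(a, f(a, c)), f((a ∪ a) ∪ c, c ∪ a))
  Focus inside:  (a ∪ a) ∪ c
  Flatten:  a ∪ a ∪ c
  Deduplicate:  drop duplicate a
  Sort arguments:  a ∪ c
  Reassemble:  f(f(a, f(a, c)), f(a ∪ c, a ∪ c))
Right:  f(f(a, f(a, c)), f(c ∪ a, a ∪ a ∪ c))
  Focus inside:  a ∪ a ∪ c
  Idempotence:  drop duplicate a
  Sort arguments:  a ∪ c
  Rebuild:  f(f(a, f(a, c)), f(a ∪ c, a ∪ c))

Answer: yes — both canonical forms are f(f(a, f(a, c)), f(a ∪ c, a ∪ c))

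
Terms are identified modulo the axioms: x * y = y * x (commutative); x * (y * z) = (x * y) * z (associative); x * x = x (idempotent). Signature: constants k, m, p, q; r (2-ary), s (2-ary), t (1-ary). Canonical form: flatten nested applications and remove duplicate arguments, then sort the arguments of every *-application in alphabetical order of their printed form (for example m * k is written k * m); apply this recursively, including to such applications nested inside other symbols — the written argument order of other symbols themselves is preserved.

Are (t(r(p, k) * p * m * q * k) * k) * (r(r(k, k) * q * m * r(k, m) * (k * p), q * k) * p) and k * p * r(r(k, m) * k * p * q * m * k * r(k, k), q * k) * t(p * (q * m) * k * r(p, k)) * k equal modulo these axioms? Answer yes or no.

Left:  (t(r(p, k) * p * m * q * k) * k) * (r(r(k, k) * q * m * r(k, m) * (k * p), q * k) * p)
  Merge nested applications:  t(r(p, k) * p * m * q * k) * k * r(r(k, k) * q * m * r(k, m) * (k * p), q * k) * p
  Inside:  t(r(p, k) * p * m * q * k)  →  t(k * m * p * q * r(p, k))
  Simplify inside:  r(r(k, k) * q * m * r(k, m) * (k * p), q * k)  →  r(k * m * p * q * r(k, k) * r(k, m), k * q)
  Sort:  k * p * r(k * m * p * q * r(k, k) * r(k, m), k * q) * t(k * m * p * q * r(p, k))
Right:  k * p * r(r(k, m) * k * p * q * m * k * r(k, k), q * k) * t(p * (q * m) * k * r(p, k)) * k
  Canonicalize subterm:  r(r(k, m) * k * p * q * m * k * r(k, k), q * k)  →  r(k * m * p * q * r(k, k) * r(k, m), k * q)
  Canonicalize subterm:  t(p * (q * m) * k * r(p, k))  →  t(k * m * p * q * r(p, k))
  Drop duplicates:  drop duplicate k
  Sort:  k * p * r(k * m * p * q * r(k, k) * r(k, m), k * q) * t(k * m * p * q * r(p, k))

Answer: yes — both canonical forms are k * p * r(k * m * p * q * r(k, k) * r(k, m), k * q) * t(k * m * p * q * r(p, k))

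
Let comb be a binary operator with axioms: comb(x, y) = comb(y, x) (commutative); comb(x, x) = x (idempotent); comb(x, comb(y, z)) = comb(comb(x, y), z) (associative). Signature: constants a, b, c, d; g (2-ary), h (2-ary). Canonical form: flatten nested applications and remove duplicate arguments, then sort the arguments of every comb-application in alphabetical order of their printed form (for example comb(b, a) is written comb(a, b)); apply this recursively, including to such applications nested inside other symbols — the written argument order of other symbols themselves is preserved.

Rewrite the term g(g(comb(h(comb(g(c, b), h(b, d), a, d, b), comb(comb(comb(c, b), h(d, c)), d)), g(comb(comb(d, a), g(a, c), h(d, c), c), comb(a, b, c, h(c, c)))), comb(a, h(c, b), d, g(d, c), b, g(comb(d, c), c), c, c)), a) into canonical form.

Work inside:  comb(h(comb(g(c, b), h(b, d), a, d, b), comb(comb(comb(c, b), h(d, c)), d)), g(comb(comb(d, a), g(a, c), h(d, c), c), comb(a, b, c, h(c, c))))
Canonicalize subterm:  h(comb(g(c, b), h(b, d), a, d, b), comb(comb(comb(c, b), h(d, c)), d))  →  h(comb(a, b, d, g(c, b), h(b, d)), comb(b, c, d, h(d, c)))
Simplify inside:  g(comb(comb(d, a), g(a, c), h(d, c), c), comb(a, b, c, h(c, c)))  →  g(comb(a, c, d, g(a, c), h(d, c)), comb(a, b, c, h(c, c)))
Sort:  comb(g(comb(a, c, d, g(a, c), h(d, c)), comb(a, b, c, h(c, c))), h(comb(a, b, d, g(c, b), h(b, d)), comb(b, c, d, h(d, c))))
Rebuild:  g(g(comb(g(comb(a, c, d, g(a, c), h(d, c)), comb(a, b, c, h(c, c))), h(comb(a, b, d, g(c, b), h(b, d)), comb(b, c, d, h(d, c)))), comb(a, b, c, d, g(comb(c, d), c), g(d, c), h(c, b))), a)

Answer: g(g(comb(g(comb(a, c, d, g(a, c), h(d, c)), comb(a, b, c, h(c, c))), h(comb(a, b, d, g(c, b), h(b, d)), comb(b, c, d, h(d, c)))), comb(a, b, c, d, g(comb(c, d), c), g(d, c), h(c, b))), a)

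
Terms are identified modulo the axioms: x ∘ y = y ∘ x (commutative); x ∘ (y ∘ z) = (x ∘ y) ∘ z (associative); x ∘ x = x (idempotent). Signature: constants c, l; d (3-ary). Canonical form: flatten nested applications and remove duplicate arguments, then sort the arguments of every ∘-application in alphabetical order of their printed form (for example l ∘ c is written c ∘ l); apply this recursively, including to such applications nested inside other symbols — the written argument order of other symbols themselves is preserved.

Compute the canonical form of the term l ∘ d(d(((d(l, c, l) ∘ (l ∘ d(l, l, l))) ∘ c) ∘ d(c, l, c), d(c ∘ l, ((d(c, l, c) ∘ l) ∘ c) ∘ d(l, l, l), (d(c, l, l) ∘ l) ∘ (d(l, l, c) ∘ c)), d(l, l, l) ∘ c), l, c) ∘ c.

Inside:  d(d(((d(l, c, l) ∘ (l ∘ d(l, l, l))) ∘ c) ∘ d(c, l, c), d(c ∘ l, ((d(c, l, c) ∘ l) ∘ c) ∘ d(l, l, l), (d(c, l, l) ∘ l) ∘ (d(l, l, c) ∘ c)), d(l, l, l) ∘ c), l, c)  →  d(d(c ∘ d(c, l, c) ∘ d(l, c, l) ∘ d(l, l, l) ∘ l, d(c ∘ l, c ∘ d(c, l, c) ∘ d(l, l, l) ∘ l, c ∘ d(c, l, l) ∘ d(l, l, c) ∘ l), c ∘ d(l, l, l)), l, c)
Order the arguments:  c ∘ d(d(c ∘ d(c, l, c) ∘ d(l, c, l) ∘ d(l, l, l) ∘ l, d(c ∘ l, c ∘ d(c, l, c) ∘ d(l, l, l) ∘ l, c ∘ d(c, l, l) ∘ d(l, l, c) ∘ l), c ∘ d(l, l, l)), l, c) ∘ l

Answer: c ∘ d(d(c ∘ d(c, l, c) ∘ d(l, c, l) ∘ d(l, l, l) ∘ l, d(c ∘ l, c ∘ d(c, l, c) ∘ d(l, l, l) ∘ l, c ∘ d(c, l, l) ∘ d(l, l, c) ∘ l), c ∘ d(l, l, l)), l, c) ∘ l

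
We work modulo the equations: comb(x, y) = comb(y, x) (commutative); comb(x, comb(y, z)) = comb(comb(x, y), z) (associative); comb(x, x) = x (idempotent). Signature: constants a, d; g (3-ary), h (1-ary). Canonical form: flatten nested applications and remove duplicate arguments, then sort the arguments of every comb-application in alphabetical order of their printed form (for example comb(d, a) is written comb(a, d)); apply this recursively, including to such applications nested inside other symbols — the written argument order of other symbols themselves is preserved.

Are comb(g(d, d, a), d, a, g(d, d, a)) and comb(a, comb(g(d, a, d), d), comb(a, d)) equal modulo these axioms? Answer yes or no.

Answer: no — comb(a, d, g(d, d, a)) vs comb(a, d, g(d, a, d))

Derivation:
Left:  comb(g(d, d, a), d, a, g(d, d, a))
  Deduplicate:  drop duplicate g(d, d, a)
  Sort arguments:  comb(a, d, g(d, d, a))
Right:  comb(a, comb(g(d, a, d), d), comb(a, d))
  Flatten:  comb(a, g(d, a, d), d, a, d)
  Idempotence:  drop duplicate a, d
  Sort arguments:  comb(a, d, g(d, a, d))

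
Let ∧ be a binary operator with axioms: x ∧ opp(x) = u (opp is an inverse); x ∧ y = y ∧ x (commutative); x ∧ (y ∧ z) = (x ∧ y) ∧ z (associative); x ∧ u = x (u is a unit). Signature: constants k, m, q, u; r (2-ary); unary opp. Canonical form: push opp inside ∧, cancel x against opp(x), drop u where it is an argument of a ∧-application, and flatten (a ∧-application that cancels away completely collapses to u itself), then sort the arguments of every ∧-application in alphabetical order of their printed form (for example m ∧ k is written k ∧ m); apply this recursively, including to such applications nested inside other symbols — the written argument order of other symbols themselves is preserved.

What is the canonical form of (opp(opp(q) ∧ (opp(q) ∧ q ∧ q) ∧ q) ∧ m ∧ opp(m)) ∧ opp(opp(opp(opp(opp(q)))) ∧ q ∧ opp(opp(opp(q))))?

Push opp inside:  distribute opp over ∧ and collapse double opp
Cancel:  m cancels
Combine occurrences:  opp(q) ∧ opp(q)

Answer: opp(q) ∧ opp(q)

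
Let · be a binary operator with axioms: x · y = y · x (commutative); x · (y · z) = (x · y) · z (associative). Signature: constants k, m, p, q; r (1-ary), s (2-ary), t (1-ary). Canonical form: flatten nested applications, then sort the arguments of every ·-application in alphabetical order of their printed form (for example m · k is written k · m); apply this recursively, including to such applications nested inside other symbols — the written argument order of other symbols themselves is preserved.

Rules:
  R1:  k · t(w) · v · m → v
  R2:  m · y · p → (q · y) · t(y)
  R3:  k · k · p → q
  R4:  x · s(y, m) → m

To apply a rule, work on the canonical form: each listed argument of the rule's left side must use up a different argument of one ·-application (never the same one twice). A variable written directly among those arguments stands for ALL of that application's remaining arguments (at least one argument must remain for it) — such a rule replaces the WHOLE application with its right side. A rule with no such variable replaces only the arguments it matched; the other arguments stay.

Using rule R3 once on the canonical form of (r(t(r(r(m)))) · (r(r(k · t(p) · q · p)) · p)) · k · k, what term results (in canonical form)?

Canonical form:  k · k · p · r(r(k · p · q · t(p))) · r(t(r(r(m))))
Match R3:  consume k, k, p
Result:  q · r(r(k · p · q · t(p))) · r(t(r(r(m))))

Answer: q · r(r(k · p · q · t(p))) · r(t(r(r(m))))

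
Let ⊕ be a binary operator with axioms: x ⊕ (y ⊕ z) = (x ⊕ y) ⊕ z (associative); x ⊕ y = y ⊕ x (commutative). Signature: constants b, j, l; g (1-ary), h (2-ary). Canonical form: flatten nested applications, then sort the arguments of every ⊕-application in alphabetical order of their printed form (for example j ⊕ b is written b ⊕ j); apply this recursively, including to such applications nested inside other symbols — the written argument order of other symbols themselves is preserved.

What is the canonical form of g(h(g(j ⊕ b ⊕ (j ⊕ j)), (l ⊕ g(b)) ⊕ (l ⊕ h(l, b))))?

Focus inside:  (l ⊕ g(b)) ⊕ (l ⊕ h(l, b))
Un-nest:  l ⊕ g(b) ⊕ l ⊕ h(l, b)
Sort arguments:  g(b) ⊕ h(l, b) ⊕ l ⊕ l
Rebuild:  g(h(g(b ⊕ j ⊕ j ⊕ j), g(b) ⊕ h(l, b) ⊕ l ⊕ l))

Answer: g(h(g(b ⊕ j ⊕ j ⊕ j), g(b) ⊕ h(l, b) ⊕ l ⊕ l))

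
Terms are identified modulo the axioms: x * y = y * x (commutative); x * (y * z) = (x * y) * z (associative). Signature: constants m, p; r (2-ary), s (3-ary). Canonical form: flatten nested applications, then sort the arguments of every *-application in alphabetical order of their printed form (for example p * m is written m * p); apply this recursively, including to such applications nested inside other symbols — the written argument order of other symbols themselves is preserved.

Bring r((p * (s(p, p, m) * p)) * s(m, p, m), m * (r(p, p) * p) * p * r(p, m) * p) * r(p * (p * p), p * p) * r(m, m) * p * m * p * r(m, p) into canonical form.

Canonicalize subterm:  r((p * (s(p, p, m) * p)) * s(m, p, m), m * (r(p, p) * p) * p * r(p, m) * p)  →  r(p * p * s(m, p, m) * s(p, p, m), m * p * p * p * r(p, m) * r(p, p))
Inside:  r(p * (p * p), p * p)  →  r(p * p * p, p * p)
Sort arguments:  m * p * p * r(m, m) * r(m, p) * r(p * p * p, p * p) * r(p * p * s(m, p, m) * s(p, p, m), m * p * p * p * r(p, m) * r(p, p))

Answer: m * p * p * r(m, m) * r(m, p) * r(p * p * p, p * p) * r(p * p * s(m, p, m) * s(p, p, m), m * p * p * p * r(p, m) * r(p, p))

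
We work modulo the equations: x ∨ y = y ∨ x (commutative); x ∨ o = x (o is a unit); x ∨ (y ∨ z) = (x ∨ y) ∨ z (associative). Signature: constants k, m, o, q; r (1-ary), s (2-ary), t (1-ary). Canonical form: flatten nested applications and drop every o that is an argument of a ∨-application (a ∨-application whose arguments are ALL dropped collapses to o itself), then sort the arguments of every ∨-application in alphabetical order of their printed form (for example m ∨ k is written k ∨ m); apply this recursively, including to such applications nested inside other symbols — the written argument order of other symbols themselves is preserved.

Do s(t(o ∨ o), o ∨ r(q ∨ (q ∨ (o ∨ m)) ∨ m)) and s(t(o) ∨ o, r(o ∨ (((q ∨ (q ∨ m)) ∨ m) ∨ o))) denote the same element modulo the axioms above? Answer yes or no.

Left:  s(t(o ∨ o), o ∨ r(q ∨ (q ∨ (o ∨ m)) ∨ m))
  Work inside:  o ∨ r(q ∨ (q ∨ (o ∨ m)) ∨ m)
  Canonicalize subterm:  r(q ∨ (q ∨ (o ∨ m)) ∨ m)  →  r(m ∨ m ∨ q ∨ q)
  Drop the unit:  drop o
  Order the arguments:  r(m ∨ m ∨ q ∨ q)
  Put back:  s(t(o), r(m ∨ m ∨ q ∨ q))
Right:  s(t(o) ∨ o, r(o ∨ (((q ∨ (q ∨ m)) ∨ m) ∨ o)))
  Descend into:  o ∨ (((q ∨ (q ∨ m)) ∨ m) ∨ o)
  Merge nested applications:  o ∨ q ∨ q ∨ m ∨ m ∨ o
  Drop the unit:  drop o (×2)
  Sort:  m ∨ m ∨ q ∨ q
  Reassemble:  s(t(o), r(m ∨ m ∨ q ∨ q))

Answer: yes — both canonical forms are s(t(o), r(m ∨ m ∨ q ∨ q))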